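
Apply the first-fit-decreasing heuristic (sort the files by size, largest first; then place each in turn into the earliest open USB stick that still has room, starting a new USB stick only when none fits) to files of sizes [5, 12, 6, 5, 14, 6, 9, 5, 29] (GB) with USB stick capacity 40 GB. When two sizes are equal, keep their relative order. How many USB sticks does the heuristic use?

Sorted descending: 29, 14, 12, 9, 6, 6, 5, 5, 5.
  29 → USB stick 1 (new)  [load 29/40]
  14 → USB stick 2 (new)  [load 14/40]
  12 → USB stick 2  [load 26/40]
  9 → USB stick 1  [load 38/40]
  6 → USB stick 2  [load 32/40]
  6 → USB stick 2  [load 38/40]
  5 → USB stick 3 (new)  [load 5/40]
  5 → USB stick 3  [load 10/40]
  5 → USB stick 3  [load 15/40]
3 USB sticks opened.

3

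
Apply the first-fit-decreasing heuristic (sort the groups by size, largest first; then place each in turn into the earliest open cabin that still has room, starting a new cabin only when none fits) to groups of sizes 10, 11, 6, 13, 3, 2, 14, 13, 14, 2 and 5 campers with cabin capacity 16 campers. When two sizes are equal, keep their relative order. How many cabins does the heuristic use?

6

Sorted descending: 14, 14, 13, 13, 11, 10, 6, 5, 3, 2, 2.
  14 → cabin 1 (new)  [load 14/16]
  14 → cabin 2 (new)  [load 14/16]
  13 → cabin 3 (new)  [load 13/16]
  13 → cabin 4 (new)  [load 13/16]
  11 → cabin 5 (new)  [load 11/16]
  10 → cabin 6 (new)  [load 10/16]
  6 → cabin 6  [load 16/16]
  5 → cabin 5  [load 16/16]
  3 → cabin 3  [load 16/16]
  2 → cabin 1  [load 16/16]
  2 → cabin 2  [load 16/16]
6 cabins opened.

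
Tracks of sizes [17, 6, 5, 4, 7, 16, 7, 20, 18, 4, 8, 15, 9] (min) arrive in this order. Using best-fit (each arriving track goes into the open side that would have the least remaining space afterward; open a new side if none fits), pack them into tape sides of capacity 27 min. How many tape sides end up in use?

6

  17 → side 1 (new)  [load 17/27]
  6 → side 1  [load 23/27]
  5 → side 2 (new)  [load 5/27]
  4 → side 1  [load 27/27]
  7 → side 2  [load 12/27]
  16 → side 3 (new)  [load 16/27]
  7 → side 3  [load 23/27]
  20 → side 4 (new)  [load 20/27]
  18 → side 5 (new)  [load 18/27]
  4 → side 3  [load 27/27]
  8 → side 5  [load 26/27]
  15 → side 2  [load 27/27]
  9 → side 6 (new)  [load 9/27]
6 tape sides opened.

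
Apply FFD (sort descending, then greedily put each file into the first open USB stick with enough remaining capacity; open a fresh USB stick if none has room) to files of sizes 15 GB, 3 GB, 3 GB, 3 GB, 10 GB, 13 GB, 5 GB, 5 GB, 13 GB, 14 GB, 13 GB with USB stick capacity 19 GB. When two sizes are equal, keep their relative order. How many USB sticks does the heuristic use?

6

Sorted descending: 15, 14, 13, 13, 13, 10, 5, 5, 3, 3, 3.
  15 → USB stick 1 (new)  [load 15/19]
  14 → USB stick 2 (new)  [load 14/19]
  13 → USB stick 3 (new)  [load 13/19]
  13 → USB stick 4 (new)  [load 13/19]
  13 → USB stick 5 (new)  [load 13/19]
  10 → USB stick 6 (new)  [load 10/19]
  5 → USB stick 2  [load 19/19]
  5 → USB stick 3  [load 18/19]
  3 → USB stick 1  [load 18/19]
  3 → USB stick 4  [load 16/19]
  3 → USB stick 4  [load 19/19]
6 USB sticks opened.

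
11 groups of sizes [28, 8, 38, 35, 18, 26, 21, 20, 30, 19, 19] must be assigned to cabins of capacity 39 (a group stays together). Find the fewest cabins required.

Total = 38 + 35 + 30 + 28 + 26 + 21 + 20 + 19 + 19 + 18 + 8 = 262.
Lower bound: ⌈262/39⌉ = 7 cabins.
A packing using 8 cabins:
  cabin 1: 38 = 38
  cabin 2: 35 = 35
  cabin 3: 30 + 8 = 38
  cabin 4: 28 = 28
  cabin 5: 26 = 26
  cabin 6: 21 + 18 = 39
  cabin 7: 20 + 19 = 39
  cabin 8: 19 = 19
No arrangement into 7 cabins stays within capacity, so 8 is optimal.

8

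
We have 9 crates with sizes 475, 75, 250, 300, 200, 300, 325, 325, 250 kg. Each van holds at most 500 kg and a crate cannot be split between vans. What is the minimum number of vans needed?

Total = 475 + 325 + 325 + 300 + 300 + 250 + 250 + 200 + 75 = 2500 kg.
Lower bound: ⌈2500/500⌉ = 5 vans.
A packing using 6 vans:
  van 1: 475 = 475
  van 2: 325 + 75 = 400
  van 3: 325 = 325
  van 4: 300 + 200 = 500
  van 5: 300 = 300
  van 6: 250 + 250 = 500
No arrangement into 5 vans stays within capacity, so 6 is optimal.

6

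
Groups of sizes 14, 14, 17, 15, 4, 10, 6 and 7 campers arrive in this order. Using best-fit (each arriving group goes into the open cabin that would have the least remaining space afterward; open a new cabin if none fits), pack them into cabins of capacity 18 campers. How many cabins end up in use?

6

  14 → cabin 1 (new)  [load 14/18]
  14 → cabin 2 (new)  [load 14/18]
  17 → cabin 3 (new)  [load 17/18]
  15 → cabin 4 (new)  [load 15/18]
  4 → cabin 1  [load 18/18]
  10 → cabin 5 (new)  [load 10/18]
  6 → cabin 5  [load 16/18]
  7 → cabin 6 (new)  [load 7/18]
6 cabins opened.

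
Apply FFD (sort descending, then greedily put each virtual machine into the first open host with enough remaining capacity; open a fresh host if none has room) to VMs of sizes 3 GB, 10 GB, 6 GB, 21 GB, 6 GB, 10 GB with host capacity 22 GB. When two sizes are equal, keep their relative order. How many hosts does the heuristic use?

Sorted descending: 21, 10, 10, 6, 6, 3.
  21 → host 1 (new)  [load 21/22]
  10 → host 2 (new)  [load 10/22]
  10 → host 2  [load 20/22]
  6 → host 3 (new)  [load 6/22]
  6 → host 3  [load 12/22]
  3 → host 3  [load 15/22]
3 hosts opened.

3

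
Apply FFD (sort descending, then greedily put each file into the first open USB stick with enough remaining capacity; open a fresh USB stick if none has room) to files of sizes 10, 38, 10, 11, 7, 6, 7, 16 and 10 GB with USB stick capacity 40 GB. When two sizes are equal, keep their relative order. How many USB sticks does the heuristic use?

Sorted descending: 38, 16, 11, 10, 10, 10, 7, 7, 6.
  38 → USB stick 1 (new)  [load 38/40]
  16 → USB stick 2 (new)  [load 16/40]
  11 → USB stick 2  [load 27/40]
  10 → USB stick 2  [load 37/40]
  10 → USB stick 3 (new)  [load 10/40]
  10 → USB stick 3  [load 20/40]
  7 → USB stick 3  [load 27/40]
  7 → USB stick 3  [load 34/40]
  6 → USB stick 3  [load 40/40]
3 USB sticks opened.

3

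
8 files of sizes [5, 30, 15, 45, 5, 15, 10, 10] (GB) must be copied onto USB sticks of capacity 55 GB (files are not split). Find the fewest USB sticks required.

3

Total = 45 + 30 + 15 + 15 + 10 + 10 + 5 + 5 = 135 GB.
Lower bound: ⌈135/55⌉ = 3 USB sticks.
A packing using 3 USB sticks:
  USB stick 1: 45 + 10 = 55
  USB stick 2: 30 + 15 + 10 = 55
  USB stick 3: 15 + 5 + 5 = 25
This matches the lower bound, so 3 is optimal.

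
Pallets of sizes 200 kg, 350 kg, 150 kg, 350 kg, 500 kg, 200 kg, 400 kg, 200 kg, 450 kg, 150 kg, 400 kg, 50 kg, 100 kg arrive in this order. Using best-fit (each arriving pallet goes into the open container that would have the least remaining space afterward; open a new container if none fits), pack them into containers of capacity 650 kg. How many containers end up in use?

6

  200 → container 1 (new)  [load 200/650]
  350 → container 1  [load 550/650]
  150 → container 2 (new)  [load 150/650]
  350 → container 2  [load 500/650]
  500 → container 3 (new)  [load 500/650]
  200 → container 4 (new)  [load 200/650]
  400 → container 4  [load 600/650]
  200 → container 5 (new)  [load 200/650]
  450 → container 5  [load 650/650]
  150 → container 2  [load 650/650]
  400 → container 6 (new)  [load 400/650]
  50 → container 4  [load 650/650]
  100 → container 1  [load 650/650]
6 containers opened.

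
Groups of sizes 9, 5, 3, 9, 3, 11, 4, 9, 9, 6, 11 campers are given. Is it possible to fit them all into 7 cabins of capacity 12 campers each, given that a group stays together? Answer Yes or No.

Total = 79 campers; ⌈79/12⌉ = 7.
The bound of 7 does not rule out 7, but exhaustive search shows no assignment into 7 cabins of capacity 12 campers exists — the minimum is 8.

No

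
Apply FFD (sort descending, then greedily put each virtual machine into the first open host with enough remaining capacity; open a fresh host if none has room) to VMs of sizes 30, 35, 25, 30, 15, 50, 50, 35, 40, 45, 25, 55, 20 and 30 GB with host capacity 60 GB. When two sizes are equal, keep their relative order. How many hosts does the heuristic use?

9

Sorted descending: 55, 50, 50, 45, 40, 35, 35, 30, 30, 30, 25, 25, 20, 15.
  55 → host 1 (new)  [load 55/60]
  50 → host 2 (new)  [load 50/60]
  50 → host 3 (new)  [load 50/60]
  45 → host 4 (new)  [load 45/60]
  40 → host 5 (new)  [load 40/60]
  35 → host 6 (new)  [load 35/60]
  35 → host 7 (new)  [load 35/60]
  30 → host 8 (new)  [load 30/60]
  30 → host 8  [load 60/60]
  30 → host 9 (new)  [load 30/60]
  25 → host 6  [load 60/60]
  25 → host 7  [load 60/60]
  20 → host 5  [load 60/60]
  15 → host 4  [load 60/60]
9 hosts opened.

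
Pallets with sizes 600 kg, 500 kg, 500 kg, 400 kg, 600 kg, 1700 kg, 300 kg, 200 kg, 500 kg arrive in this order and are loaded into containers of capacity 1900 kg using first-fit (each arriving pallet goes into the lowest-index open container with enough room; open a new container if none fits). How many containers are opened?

  600 → container 1 (new)  [load 600/1900]
  500 → container 1  [load 1100/1900]
  500 → container 1  [load 1600/1900]
  400 → container 2 (new)  [load 400/1900]
  600 → container 2  [load 1000/1900]
  1700 → container 3 (new)  [load 1700/1900]
  300 → container 1  [load 1900/1900]
  200 → container 2  [load 1200/1900]
  500 → container 2  [load 1700/1900]
3 containers opened.

3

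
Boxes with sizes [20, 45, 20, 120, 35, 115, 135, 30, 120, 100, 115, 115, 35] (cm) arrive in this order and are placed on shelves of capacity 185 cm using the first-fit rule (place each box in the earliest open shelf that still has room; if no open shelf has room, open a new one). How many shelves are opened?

  20 → shelf 1 (new)  [load 20/185]
  45 → shelf 1  [load 65/185]
  20 → shelf 1  [load 85/185]
  120 → shelf 2 (new)  [load 120/185]
  35 → shelf 1  [load 120/185]
  115 → shelf 3 (new)  [load 115/185]
  135 → shelf 4 (new)  [load 135/185]
  30 → shelf 1  [load 150/185]
  120 → shelf 5 (new)  [load 120/185]
  100 → shelf 6 (new)  [load 100/185]
  115 → shelf 7 (new)  [load 115/185]
  115 → shelf 8 (new)  [load 115/185]
  35 → shelf 1  [load 185/185]
8 shelves opened.

8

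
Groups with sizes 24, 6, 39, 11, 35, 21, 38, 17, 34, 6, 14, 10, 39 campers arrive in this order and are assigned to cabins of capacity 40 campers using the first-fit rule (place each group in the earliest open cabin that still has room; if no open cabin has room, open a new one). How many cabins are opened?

9

  24 → cabin 1 (new)  [load 24/40]
  6 → cabin 1  [load 30/40]
  39 → cabin 2 (new)  [load 39/40]
  11 → cabin 3 (new)  [load 11/40]
  35 → cabin 4 (new)  [load 35/40]
  21 → cabin 3  [load 32/40]
  38 → cabin 5 (new)  [load 38/40]
  17 → cabin 6 (new)  [load 17/40]
  34 → cabin 7 (new)  [load 34/40]
  6 → cabin 1  [load 36/40]
  14 → cabin 6  [load 31/40]
  10 → cabin 8 (new)  [load 10/40]
  39 → cabin 9 (new)  [load 39/40]
9 cabins opened.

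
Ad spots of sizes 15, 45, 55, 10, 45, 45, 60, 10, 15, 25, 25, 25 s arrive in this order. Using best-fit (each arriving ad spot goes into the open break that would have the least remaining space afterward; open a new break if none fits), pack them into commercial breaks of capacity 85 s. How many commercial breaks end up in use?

  15 → break 1 (new)  [load 15/85]
  45 → break 1  [load 60/85]
  55 → break 2 (new)  [load 55/85]
  10 → break 1  [load 70/85]
  45 → break 3 (new)  [load 45/85]
  45 → break 4 (new)  [load 45/85]
  60 → break 5 (new)  [load 60/85]
  10 → break 1  [load 80/85]
  15 → break 5  [load 75/85]
  25 → break 2  [load 80/85]
  25 → break 3  [load 70/85]
  25 → break 4  [load 70/85]
5 commercial breaks opened.

5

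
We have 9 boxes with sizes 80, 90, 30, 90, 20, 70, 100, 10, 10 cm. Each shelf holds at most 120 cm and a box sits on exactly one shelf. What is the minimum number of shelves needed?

5

Total = 100 + 90 + 90 + 80 + 70 + 30 + 20 + 10 + 10 = 500 cm.
Lower bound: ⌈500/120⌉ = 5 shelves.
A packing using 5 shelves:
  shelf 1: 100 + 20 = 120
  shelf 2: 90 + 30 = 120
  shelf 3: 90 + 10 + 10 = 110
  shelf 4: 80 = 80
  shelf 5: 70 = 70
This matches the lower bound, so 5 is optimal.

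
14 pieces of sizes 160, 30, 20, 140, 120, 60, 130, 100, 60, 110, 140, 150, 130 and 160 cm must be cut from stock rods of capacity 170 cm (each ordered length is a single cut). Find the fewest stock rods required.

Total = 160 + 160 + 150 + 140 + 140 + 130 + 130 + 120 + 110 + 100 + 60 + 60 + 30 + 20 = 1510 cm.
Lower bound: ⌈1510/170⌉ = 9 stock rods.
Also, 10 pieces each exceed 85 cm, and no two of those can share a stock rod, so at least 10 stock rods are needed.
A packing using 10 stock rods:
  stock rod 1: 160 = 160
  stock rod 2: 160 = 160
  stock rod 3: 150 + 20 = 170
  stock rod 4: 140 + 30 = 170
  stock rod 5: 140 = 140
  stock rod 6: 130 = 130
  stock rod 7: 130 = 130
  stock rod 8: 120 = 120
  stock rod 9: 110 + 60 = 170
  stock rod 10: 100 + 60 = 160
This matches the lower bound, so 10 is optimal.

10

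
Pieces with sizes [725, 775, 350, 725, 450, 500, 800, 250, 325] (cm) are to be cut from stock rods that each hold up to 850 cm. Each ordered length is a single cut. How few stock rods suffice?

7

Total = 800 + 775 + 725 + 725 + 500 + 450 + 350 + 325 + 250 = 4900 cm.
Lower bound: ⌈4900/850⌉ = 6 stock rods.
A packing using 7 stock rods:
  stock rod 1: 800 = 800
  stock rod 2: 775 = 775
  stock rod 3: 725 = 725
  stock rod 4: 725 = 725
  stock rod 5: 500 + 350 = 850
  stock rod 6: 450 + 325 = 775
  stock rod 7: 250 = 250
No arrangement into 6 stock rods stays within capacity, so 7 is optimal.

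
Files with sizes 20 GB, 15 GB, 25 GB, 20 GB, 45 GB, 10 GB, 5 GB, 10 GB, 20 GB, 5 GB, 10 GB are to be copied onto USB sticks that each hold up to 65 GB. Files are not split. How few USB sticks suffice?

3

Total = 45 + 25 + 20 + 20 + 20 + 15 + 10 + 10 + 10 + 5 + 5 = 185 GB.
Lower bound: ⌈185/65⌉ = 3 USB sticks.
A packing using 3 USB sticks:
  USB stick 1: 45 + 20 = 65
  USB stick 2: 25 + 20 + 20 = 65
  USB stick 3: 15 + 10 + 10 + 10 + 5 + 5 = 55
This matches the lower bound, so 3 is optimal.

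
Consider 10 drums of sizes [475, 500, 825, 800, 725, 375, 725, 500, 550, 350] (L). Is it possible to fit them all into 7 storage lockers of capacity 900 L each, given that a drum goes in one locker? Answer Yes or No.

Total = 5825 L; ⌈5825/900⌉ = 7.
8 drums each exceed half the capacity and cannot share a locker, forcing at least 8 storage lockers.
At least 8 storage lockers are required, but only 7 are allowed.

No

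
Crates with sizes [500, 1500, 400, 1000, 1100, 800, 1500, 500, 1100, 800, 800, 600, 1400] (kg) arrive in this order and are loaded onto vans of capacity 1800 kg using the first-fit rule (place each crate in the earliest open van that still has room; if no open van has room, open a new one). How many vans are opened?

  500 → van 1 (new)  [load 500/1800]
  1500 → van 2 (new)  [load 1500/1800]
  400 → van 1  [load 900/1800]
  1000 → van 3 (new)  [load 1000/1800]
  1100 → van 4 (new)  [load 1100/1800]
  800 → van 1  [load 1700/1800]
  1500 → van 5 (new)  [load 1500/1800]
  500 → van 3  [load 1500/1800]
  1100 → van 6 (new)  [load 1100/1800]
  800 → van 7 (new)  [load 800/1800]
  800 → van 7  [load 1600/1800]
  600 → van 4  [load 1700/1800]
  1400 → van 8 (new)  [load 1400/1800]
8 vans opened.

8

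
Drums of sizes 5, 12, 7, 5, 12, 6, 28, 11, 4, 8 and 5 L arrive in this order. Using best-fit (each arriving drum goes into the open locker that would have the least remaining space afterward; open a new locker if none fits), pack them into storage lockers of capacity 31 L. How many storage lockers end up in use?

4

  5 → locker 1 (new)  [load 5/31]
  12 → locker 1  [load 17/31]
  7 → locker 1  [load 24/31]
  5 → locker 1  [load 29/31]
  12 → locker 2 (new)  [load 12/31]
  6 → locker 2  [load 18/31]
  28 → locker 3 (new)  [load 28/31]
  11 → locker 2  [load 29/31]
  4 → locker 4 (new)  [load 4/31]
  8 → locker 4  [load 12/31]
  5 → locker 4  [load 17/31]
4 storage lockers opened.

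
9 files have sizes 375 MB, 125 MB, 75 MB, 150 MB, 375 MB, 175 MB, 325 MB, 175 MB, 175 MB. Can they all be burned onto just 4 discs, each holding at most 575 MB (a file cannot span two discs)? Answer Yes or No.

A valid assignment using 4 discs:
  disc 1: 375 + 175 = 550
  disc 2: 375 + 175 = 550
  disc 3: 325 + 175 + 75 = 575
  disc 4: 150 + 125 = 275
Every load is within 575 MB, so 4 discs suffice.

Yes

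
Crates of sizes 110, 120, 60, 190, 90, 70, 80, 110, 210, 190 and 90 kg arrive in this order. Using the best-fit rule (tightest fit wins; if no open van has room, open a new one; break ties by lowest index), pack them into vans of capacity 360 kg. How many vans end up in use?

4

  110 → van 1 (new)  [load 110/360]
  120 → van 1  [load 230/360]
  60 → van 1  [load 290/360]
  190 → van 2 (new)  [load 190/360]
  90 → van 2  [load 280/360]
  70 → van 1  [load 360/360]
  80 → van 2  [load 360/360]
  110 → van 3 (new)  [load 110/360]
  210 → van 3  [load 320/360]
  190 → van 4 (new)  [load 190/360]
  90 → van 4  [load 280/360]
4 vans opened.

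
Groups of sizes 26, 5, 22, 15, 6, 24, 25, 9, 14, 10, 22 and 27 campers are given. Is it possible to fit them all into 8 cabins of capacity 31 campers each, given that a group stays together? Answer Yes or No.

Yes

A valid assignment using 8 cabins:
  cabin 1: 27 = 27
  cabin 2: 26 + 5 = 31
  cabin 3: 25 + 6 = 31
  cabin 4: 24 = 24
  cabin 5: 22 + 9 = 31
  cabin 6: 22 = 22
  cabin 7: 15 + 14 = 29
  cabin 8: 10 = 10
Every load is within 31 campers, so 8 cabins suffice.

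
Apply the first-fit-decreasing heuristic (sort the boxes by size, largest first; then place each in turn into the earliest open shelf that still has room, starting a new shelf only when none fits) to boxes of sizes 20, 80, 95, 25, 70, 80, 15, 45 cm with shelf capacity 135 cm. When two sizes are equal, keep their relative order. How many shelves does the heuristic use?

Sorted descending: 95, 80, 80, 70, 45, 25, 20, 15.
  95 → shelf 1 (new)  [load 95/135]
  80 → shelf 2 (new)  [load 80/135]
  80 → shelf 3 (new)  [load 80/135]
  70 → shelf 4 (new)  [load 70/135]
  45 → shelf 2  [load 125/135]
  25 → shelf 1  [load 120/135]
  20 → shelf 3  [load 100/135]
  15 → shelf 1  [load 135/135]
4 shelves opened.

4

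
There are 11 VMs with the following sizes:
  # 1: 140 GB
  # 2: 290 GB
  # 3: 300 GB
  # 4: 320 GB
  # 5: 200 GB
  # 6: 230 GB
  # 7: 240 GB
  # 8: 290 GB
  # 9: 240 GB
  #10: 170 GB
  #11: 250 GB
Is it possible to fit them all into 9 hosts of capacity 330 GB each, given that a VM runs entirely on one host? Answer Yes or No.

No

Total = 2670 GB; ⌈2670/330⌉ = 9.
10 VMs each exceed half the capacity and cannot share a host, forcing at least 10 hosts.
At least 10 hosts are required, but only 9 are allowed.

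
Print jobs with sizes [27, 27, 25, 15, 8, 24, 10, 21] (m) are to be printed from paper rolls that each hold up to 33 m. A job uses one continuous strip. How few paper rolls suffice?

6

Total = 27 + 27 + 25 + 24 + 21 + 15 + 10 + 8 = 157 m.
Lower bound: ⌈157/33⌉ = 5 paper rolls.
A packing using 6 paper rolls:
  roll 1: 27 = 27
  roll 2: 27 = 27
  roll 3: 25 + 8 = 33
  roll 4: 24 = 24
  roll 5: 21 + 10 = 31
  roll 6: 15 = 15
No arrangement into 5 paper rolls stays within capacity, so 6 is optimal.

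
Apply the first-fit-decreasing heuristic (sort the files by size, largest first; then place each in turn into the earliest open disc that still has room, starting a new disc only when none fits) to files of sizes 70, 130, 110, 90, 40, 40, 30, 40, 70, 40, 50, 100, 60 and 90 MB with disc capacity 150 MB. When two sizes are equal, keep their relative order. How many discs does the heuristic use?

7

Sorted descending: 130, 110, 100, 90, 90, 70, 70, 60, 50, 40, 40, 40, 40, 30.
  130 → disc 1 (new)  [load 130/150]
  110 → disc 2 (new)  [load 110/150]
  100 → disc 3 (new)  [load 100/150]
  90 → disc 4 (new)  [load 90/150]
  90 → disc 5 (new)  [load 90/150]
  70 → disc 6 (new)  [load 70/150]
  70 → disc 6  [load 140/150]
  60 → disc 4  [load 150/150]
  50 → disc 3  [load 150/150]
  40 → disc 2  [load 150/150]
  40 → disc 5  [load 130/150]
  40 → disc 7 (new)  [load 40/150]
  40 → disc 7  [load 80/150]
  30 → disc 7  [load 110/150]
7 discs opened.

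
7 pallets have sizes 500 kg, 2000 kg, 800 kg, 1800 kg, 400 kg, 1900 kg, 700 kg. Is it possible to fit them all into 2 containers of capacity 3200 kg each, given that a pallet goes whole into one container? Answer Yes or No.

Total = 8100 kg; ⌈8100/3200⌉ = 3.
At least 3 containers are required, but only 2 are allowed.

No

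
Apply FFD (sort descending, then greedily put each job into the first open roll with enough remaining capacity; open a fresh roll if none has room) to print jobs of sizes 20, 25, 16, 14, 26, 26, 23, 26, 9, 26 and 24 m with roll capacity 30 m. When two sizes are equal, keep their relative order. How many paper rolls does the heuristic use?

Sorted descending: 26, 26, 26, 26, 25, 24, 23, 20, 16, 14, 9.
  26 → roll 1 (new)  [load 26/30]
  26 → roll 2 (new)  [load 26/30]
  26 → roll 3 (new)  [load 26/30]
  26 → roll 4 (new)  [load 26/30]
  25 → roll 5 (new)  [load 25/30]
  24 → roll 6 (new)  [load 24/30]
  23 → roll 7 (new)  [load 23/30]
  20 → roll 8 (new)  [load 20/30]
  16 → roll 9 (new)  [load 16/30]
  14 → roll 9  [load 30/30]
  9 → roll 8  [load 29/30]
9 paper rolls opened.

9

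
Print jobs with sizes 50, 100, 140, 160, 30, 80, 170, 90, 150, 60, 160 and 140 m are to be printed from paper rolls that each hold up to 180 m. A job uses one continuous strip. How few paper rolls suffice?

Total = 170 + 160 + 160 + 150 + 140 + 140 + 100 + 90 + 80 + 60 + 50 + 30 = 1330 m.
Lower bound: ⌈1330/180⌉ = 8 paper rolls.
A packing using 9 paper rolls:
  roll 1: 170 = 170
  roll 2: 160 = 160
  roll 3: 160 = 160
  roll 4: 150 + 30 = 180
  roll 5: 140 = 140
  roll 6: 140 = 140
  roll 7: 100 + 80 = 180
  roll 8: 90 + 60 = 150
  roll 9: 50 = 50
No arrangement into 8 paper rolls stays within capacity, so 9 is optimal.

9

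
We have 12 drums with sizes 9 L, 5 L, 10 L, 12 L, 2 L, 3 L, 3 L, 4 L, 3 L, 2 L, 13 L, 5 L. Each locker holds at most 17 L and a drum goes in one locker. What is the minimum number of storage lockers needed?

5

Total = 13 + 12 + 10 + 9 + 5 + 5 + 4 + 3 + 3 + 3 + 2 + 2 = 71 L.
Lower bound: ⌈71/17⌉ = 5 storage lockers.
A packing using 5 storage lockers:
  locker 1: 13 + 4 = 17
  locker 2: 12 + 5 = 17
  locker 3: 10 + 5 + 2 = 17
  locker 4: 9 + 3 + 3 + 2 = 17
  locker 5: 3 = 3
This matches the lower bound, so 5 is optimal.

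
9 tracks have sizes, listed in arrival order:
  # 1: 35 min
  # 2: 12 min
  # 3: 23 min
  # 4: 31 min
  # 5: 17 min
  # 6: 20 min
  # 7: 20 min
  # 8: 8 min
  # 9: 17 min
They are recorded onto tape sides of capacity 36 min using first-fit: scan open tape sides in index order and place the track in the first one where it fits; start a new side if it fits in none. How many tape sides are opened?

7

  35 → side 1 (new)  [load 35/36]
  12 → side 2 (new)  [load 12/36]
  23 → side 2  [load 35/36]
  31 → side 3 (new)  [load 31/36]
  17 → side 4 (new)  [load 17/36]
  20 → side 5 (new)  [load 20/36]
  20 → side 6 (new)  [load 20/36]
  8 → side 4  [load 25/36]
  17 → side 7 (new)  [load 17/36]
7 tape sides opened.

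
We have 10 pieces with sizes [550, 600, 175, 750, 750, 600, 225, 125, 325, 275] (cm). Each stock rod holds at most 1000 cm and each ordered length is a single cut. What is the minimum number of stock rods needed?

Total = 750 + 750 + 600 + 600 + 550 + 325 + 275 + 225 + 175 + 125 = 4375 cm.
Lower bound: ⌈4375/1000⌉ = 5 stock rods.
A packing using 5 stock rods:
  stock rod 1: 750 + 225 = 975
  stock rod 2: 750 + 175 = 925
  stock rod 3: 600 + 325 = 925
  stock rod 4: 600 + 275 + 125 = 1000
  stock rod 5: 550 = 550
This matches the lower bound, so 5 is optimal.

5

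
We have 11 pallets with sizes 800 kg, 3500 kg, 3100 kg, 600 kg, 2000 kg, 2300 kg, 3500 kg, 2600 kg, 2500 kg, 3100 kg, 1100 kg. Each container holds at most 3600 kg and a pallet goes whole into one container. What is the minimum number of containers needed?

8

Total = 3500 + 3500 + 3100 + 3100 + 2600 + 2500 + 2300 + 2000 + 1100 + 800 + 600 = 25100 kg.
Lower bound: ⌈25100/3600⌉ = 7 containers.
Also, 8 pallets each exceed 1800 kg, and no two of those can share a container, so at least 8 containers are needed.
A packing using 8 containers:
  container 1: 3500 = 3500
  container 2: 3500 = 3500
  container 3: 3100 = 3100
  container 4: 3100 = 3100
  container 5: 2600 + 800 = 3400
  container 6: 2500 + 1100 = 3600
  container 7: 2300 + 600 = 2900
  container 8: 2000 = 2000
This matches the lower bound, so 8 is optimal.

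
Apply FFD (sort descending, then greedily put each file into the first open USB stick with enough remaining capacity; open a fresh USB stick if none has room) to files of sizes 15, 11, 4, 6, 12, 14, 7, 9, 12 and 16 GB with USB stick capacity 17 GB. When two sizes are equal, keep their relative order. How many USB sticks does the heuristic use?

7

Sorted descending: 16, 15, 14, 12, 12, 11, 9, 7, 6, 4.
  16 → USB stick 1 (new)  [load 16/17]
  15 → USB stick 2 (new)  [load 15/17]
  14 → USB stick 3 (new)  [load 14/17]
  12 → USB stick 4 (new)  [load 12/17]
  12 → USB stick 5 (new)  [load 12/17]
  11 → USB stick 6 (new)  [load 11/17]
  9 → USB stick 7 (new)  [load 9/17]
  7 → USB stick 7  [load 16/17]
  6 → USB stick 6  [load 17/17]
  4 → USB stick 4  [load 16/17]
7 USB sticks opened.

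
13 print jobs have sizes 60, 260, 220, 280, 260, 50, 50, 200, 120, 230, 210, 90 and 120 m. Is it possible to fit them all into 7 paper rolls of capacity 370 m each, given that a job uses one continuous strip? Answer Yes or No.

A valid assignment using 7 paper rolls:
  roll 1: 280 + 90 = 370
  roll 2: 260 + 60 + 50 = 370
  roll 3: 260 + 50 = 310
  roll 4: 230 + 120 = 350
  roll 5: 220 + 120 = 340
  roll 6: 210 = 210
  roll 7: 200 = 200
Every load is within 370 m, so 7 paper rolls suffice.

Yes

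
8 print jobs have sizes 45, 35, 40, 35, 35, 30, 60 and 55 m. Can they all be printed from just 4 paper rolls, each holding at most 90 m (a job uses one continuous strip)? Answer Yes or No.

A valid assignment using 4 paper rolls:
  roll 1: 60 + 30 = 90
  roll 2: 55 + 35 = 90
  roll 3: 45 + 40 = 85
  roll 4: 35 + 35 = 70
Every load is within 90 m, so 4 paper rolls suffice.

Yes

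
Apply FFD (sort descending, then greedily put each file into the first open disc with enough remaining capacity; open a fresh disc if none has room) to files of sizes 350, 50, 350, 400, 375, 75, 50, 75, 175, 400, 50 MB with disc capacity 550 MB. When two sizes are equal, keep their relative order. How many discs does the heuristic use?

5

Sorted descending: 400, 400, 375, 350, 350, 175, 75, 75, 50, 50, 50.
  400 → disc 1 (new)  [load 400/550]
  400 → disc 2 (new)  [load 400/550]
  375 → disc 3 (new)  [load 375/550]
  350 → disc 4 (new)  [load 350/550]
  350 → disc 5 (new)  [load 350/550]
  175 → disc 3  [load 550/550]
  75 → disc 1  [load 475/550]
  75 → disc 1  [load 550/550]
  50 → disc 2  [load 450/550]
  50 → disc 2  [load 500/550]
  50 → disc 2  [load 550/550]
5 discs opened.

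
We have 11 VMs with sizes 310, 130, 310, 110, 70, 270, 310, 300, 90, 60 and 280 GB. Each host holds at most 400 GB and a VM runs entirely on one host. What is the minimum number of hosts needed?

6

Total = 310 + 310 + 310 + 300 + 280 + 270 + 130 + 110 + 90 + 70 + 60 = 2240 GB.
Lower bound: ⌈2240/400⌉ = 6 hosts.
A packing using 6 hosts:
  host 1: 310 + 90 = 400
  host 2: 310 + 70 = 380
  host 3: 310 + 60 = 370
  host 4: 300 = 300
  host 5: 280 + 110 = 390
  host 6: 270 + 130 = 400
This matches the lower bound, so 6 is optimal.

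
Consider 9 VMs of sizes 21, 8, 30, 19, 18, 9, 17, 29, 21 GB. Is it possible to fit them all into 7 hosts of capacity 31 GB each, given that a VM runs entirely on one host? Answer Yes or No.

Yes

A valid assignment using 7 hosts:
  host 1: 30 = 30
  host 2: 29 = 29
  host 3: 21 + 9 = 30
  host 4: 21 + 8 = 29
  host 5: 19 = 19
  host 6: 18 = 18
  host 7: 17 = 17
Every load is within 31 GB, so 7 hosts suffice.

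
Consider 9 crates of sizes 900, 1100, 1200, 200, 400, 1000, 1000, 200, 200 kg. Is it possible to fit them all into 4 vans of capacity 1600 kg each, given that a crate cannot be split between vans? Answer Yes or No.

No

Total = 6200 kg; ⌈6200/1600⌉ = 4.
5 crates each exceed half the capacity and cannot share a van, forcing at least 5 vans.
At least 5 vans are required, but only 4 are allowed.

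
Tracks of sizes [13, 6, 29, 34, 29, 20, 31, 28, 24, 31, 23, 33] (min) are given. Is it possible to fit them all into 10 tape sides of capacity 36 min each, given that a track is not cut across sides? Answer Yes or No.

Yes

A valid assignment using 10 tape sides:
  side 1: 34 = 34
  side 2: 33 = 33
  side 3: 31 = 31
  side 4: 31 = 31
  side 5: 29 + 6 = 35
  side 6: 29 = 29
  side 7: 28 = 28
  side 8: 24 = 24
  side 9: 23 + 13 = 36
  side 10: 20 = 20
Every load is within 36 min, so 10 tape sides suffice.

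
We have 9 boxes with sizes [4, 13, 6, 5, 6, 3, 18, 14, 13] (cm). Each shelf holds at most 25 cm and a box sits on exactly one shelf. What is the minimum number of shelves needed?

Total = 18 + 14 + 13 + 13 + 6 + 6 + 5 + 4 + 3 = 82 cm.
Lower bound: ⌈82/25⌉ = 4 shelves.
A packing using 4 shelves:
  shelf 1: 18 + 6 = 24
  shelf 2: 14 + 6 + 5 = 25
  shelf 3: 13 + 4 + 3 = 20
  shelf 4: 13 = 13
This matches the lower bound, so 4 is optimal.

4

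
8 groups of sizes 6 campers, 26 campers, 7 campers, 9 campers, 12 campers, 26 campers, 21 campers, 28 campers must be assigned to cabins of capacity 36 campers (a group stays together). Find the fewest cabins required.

4

Total = 28 + 26 + 26 + 21 + 12 + 9 + 7 + 6 = 135 campers.
Lower bound: ⌈135/36⌉ = 4 cabins.
A packing using 4 cabins:
  cabin 1: 28 + 7 = 35
  cabin 2: 26 + 9 = 35
  cabin 3: 26 + 6 = 32
  cabin 4: 21 + 12 = 33
This matches the lower bound, so 4 is optimal.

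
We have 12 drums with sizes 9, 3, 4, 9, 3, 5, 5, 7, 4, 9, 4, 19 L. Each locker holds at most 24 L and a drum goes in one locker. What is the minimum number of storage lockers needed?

4

Total = 19 + 9 + 9 + 9 + 7 + 5 + 5 + 4 + 4 + 4 + 3 + 3 = 81 L.
Lower bound: ⌈81/24⌉ = 4 storage lockers.
A packing using 4 storage lockers:
  locker 1: 19 + 5 = 24
  locker 2: 9 + 9 + 5 = 23
  locker 3: 9 + 7 + 4 + 4 = 24
  locker 4: 4 + 3 + 3 = 10
This matches the lower bound, so 4 is optimal.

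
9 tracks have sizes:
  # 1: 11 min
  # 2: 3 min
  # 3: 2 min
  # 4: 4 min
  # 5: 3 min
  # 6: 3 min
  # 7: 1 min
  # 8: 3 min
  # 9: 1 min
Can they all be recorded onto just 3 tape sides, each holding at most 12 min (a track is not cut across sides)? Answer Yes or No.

A valid assignment using 3 tape sides:
  side 1: 11 + 1 = 12
  side 2: 4 + 3 + 3 + 2 = 12
  side 3: 3 + 3 + 1 = 7
Every load is within 12 min, so 3 tape sides suffice.

Yes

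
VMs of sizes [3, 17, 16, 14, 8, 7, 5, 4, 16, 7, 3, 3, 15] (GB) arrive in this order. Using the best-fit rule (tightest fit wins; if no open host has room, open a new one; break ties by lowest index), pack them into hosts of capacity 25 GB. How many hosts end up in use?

  3 → host 1 (new)  [load 3/25]
  17 → host 1  [load 20/25]
  16 → host 2 (new)  [load 16/25]
  14 → host 3 (new)  [load 14/25]
  8 → host 2  [load 24/25]
  7 → host 3  [load 21/25]
  5 → host 1  [load 25/25]
  4 → host 3  [load 25/25]
  16 → host 4 (new)  [load 16/25]
  7 → host 4  [load 23/25]
  3 → host 5 (new)  [load 3/25]
  3 → host 5  [load 6/25]
  15 → host 5  [load 21/25]
5 hosts opened.

5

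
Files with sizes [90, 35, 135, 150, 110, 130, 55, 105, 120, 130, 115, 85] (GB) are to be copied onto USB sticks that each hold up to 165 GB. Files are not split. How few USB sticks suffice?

10

Total = 150 + 135 + 130 + 130 + 120 + 115 + 110 + 105 + 90 + 85 + 55 + 35 = 1260 GB.
Lower bound: ⌈1260/165⌉ = 8 USB sticks.
Also, 10 files each exceed 165/2 GB, and no two of those can share a USB stick, so at least 10 USB sticks are needed.
A packing using 10 USB sticks:
  USB stick 1: 150 = 150
  USB stick 2: 135 = 135
  USB stick 3: 130 + 35 = 165
  USB stick 4: 130 = 130
  USB stick 5: 120 = 120
  USB stick 6: 115 = 115
  USB stick 7: 110 + 55 = 165
  USB stick 8: 105 = 105
  USB stick 9: 90 = 90
  USB stick 10: 85 = 85
This matches the lower bound, so 10 is optimal.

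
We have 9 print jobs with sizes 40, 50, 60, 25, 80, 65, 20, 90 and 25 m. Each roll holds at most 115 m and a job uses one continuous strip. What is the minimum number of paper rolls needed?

5

Total = 90 + 80 + 65 + 60 + 50 + 40 + 25 + 25 + 20 = 455 m.
Lower bound: ⌈455/115⌉ = 4 paper rolls.
A packing using 5 paper rolls:
  roll 1: 90 + 25 = 115
  roll 2: 80 + 25 = 105
  roll 3: 65 + 50 = 115
  roll 4: 60 + 40 = 100
  roll 5: 20 = 20
No arrangement into 4 paper rolls stays within capacity, so 5 is optimal.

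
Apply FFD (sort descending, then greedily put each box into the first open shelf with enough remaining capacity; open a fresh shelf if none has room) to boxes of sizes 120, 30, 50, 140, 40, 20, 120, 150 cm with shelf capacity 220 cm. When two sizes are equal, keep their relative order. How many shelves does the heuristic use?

Sorted descending: 150, 140, 120, 120, 50, 40, 30, 20.
  150 → shelf 1 (new)  [load 150/220]
  140 → shelf 2 (new)  [load 140/220]
  120 → shelf 3 (new)  [load 120/220]
  120 → shelf 4 (new)  [load 120/220]
  50 → shelf 1  [load 200/220]
  40 → shelf 2  [load 180/220]
  30 → shelf 2  [load 210/220]
  20 → shelf 1  [load 220/220]
4 shelves opened.

4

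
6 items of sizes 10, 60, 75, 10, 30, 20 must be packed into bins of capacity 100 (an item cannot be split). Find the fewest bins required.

Total = 75 + 60 + 30 + 20 + 10 + 10 = 205.
Lower bound: ⌈205/100⌉ = 3 bins.
A packing using 3 bins:
  bin 1: 75 + 20 = 95
  bin 2: 60 + 30 + 10 = 100
  bin 3: 10 = 10
This matches the lower bound, so 3 is optimal.

3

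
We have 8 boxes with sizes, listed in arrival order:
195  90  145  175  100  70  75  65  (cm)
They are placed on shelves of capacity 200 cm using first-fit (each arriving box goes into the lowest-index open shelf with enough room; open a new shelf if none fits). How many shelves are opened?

6

  195 → shelf 1 (new)  [load 195/200]
  90 → shelf 2 (new)  [load 90/200]
  145 → shelf 3 (new)  [load 145/200]
  175 → shelf 4 (new)  [load 175/200]
  100 → shelf 2  [load 190/200]
  70 → shelf 5 (new)  [load 70/200]
  75 → shelf 5  [load 145/200]
  65 → shelf 6 (new)  [load 65/200]
6 shelves opened.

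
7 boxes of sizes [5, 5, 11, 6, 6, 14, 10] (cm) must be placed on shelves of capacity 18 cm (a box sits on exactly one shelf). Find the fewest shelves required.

Total = 14 + 11 + 10 + 6 + 6 + 5 + 5 = 57 cm.
Lower bound: ⌈57/18⌉ = 4 shelves.
A packing using 4 shelves:
  shelf 1: 14 = 14
  shelf 2: 11 + 6 = 17
  shelf 3: 10 + 6 = 16
  shelf 4: 5 + 5 = 10
This matches the lower bound, so 4 is optimal.

4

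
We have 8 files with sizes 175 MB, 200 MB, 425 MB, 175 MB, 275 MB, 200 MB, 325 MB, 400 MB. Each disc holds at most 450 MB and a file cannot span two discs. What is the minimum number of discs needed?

6

Total = 425 + 400 + 325 + 275 + 200 + 200 + 175 + 175 = 2175 MB.
Lower bound: ⌈2175/450⌉ = 5 discs.
A packing using 6 discs:
  disc 1: 425 = 425
  disc 2: 400 = 400
  disc 3: 325 = 325
  disc 4: 275 + 175 = 450
  disc 5: 200 + 200 = 400
  disc 6: 175 = 175
No arrangement into 5 discs stays within capacity, so 6 is optimal.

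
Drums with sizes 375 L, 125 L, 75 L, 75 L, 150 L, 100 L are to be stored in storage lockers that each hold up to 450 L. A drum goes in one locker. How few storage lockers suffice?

2

Total = 375 + 150 + 125 + 100 + 75 + 75 = 900 L.
Lower bound: ⌈900/450⌉ = 2 storage lockers.
A packing using 2 storage lockers:
  locker 1: 375 + 75 = 450
  locker 2: 150 + 125 + 100 + 75 = 450
This matches the lower bound, so 2 is optimal.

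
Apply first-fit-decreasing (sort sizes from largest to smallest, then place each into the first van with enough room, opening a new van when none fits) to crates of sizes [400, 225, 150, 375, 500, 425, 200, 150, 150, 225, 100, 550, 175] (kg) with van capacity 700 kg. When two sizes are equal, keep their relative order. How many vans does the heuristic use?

Sorted descending: 550, 500, 425, 400, 375, 225, 225, 200, 175, 150, 150, 150, 100.
  550 → van 1 (new)  [load 550/700]
  500 → van 2 (new)  [load 500/700]
  425 → van 3 (new)  [load 425/700]
  400 → van 4 (new)  [load 400/700]
  375 → van 5 (new)  [load 375/700]
  225 → van 3  [load 650/700]
  225 → van 4  [load 625/700]
  200 → van 2  [load 700/700]
  175 → van 5  [load 550/700]
  150 → van 1  [load 700/700]
  150 → van 5  [load 700/700]
  150 → van 6 (new)  [load 150/700]
  100 → van 6  [load 250/700]
6 vans opened.

6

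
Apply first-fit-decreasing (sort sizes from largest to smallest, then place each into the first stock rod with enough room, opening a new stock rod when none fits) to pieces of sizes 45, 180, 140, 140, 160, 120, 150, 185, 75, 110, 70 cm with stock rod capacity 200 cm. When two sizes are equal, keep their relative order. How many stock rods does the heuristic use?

Sorted descending: 185, 180, 160, 150, 140, 140, 120, 110, 75, 70, 45.
  185 → stock rod 1 (new)  [load 185/200]
  180 → stock rod 2 (new)  [load 180/200]
  160 → stock rod 3 (new)  [load 160/200]
  150 → stock rod 4 (new)  [load 150/200]
  140 → stock rod 5 (new)  [load 140/200]
  140 → stock rod 6 (new)  [load 140/200]
  120 → stock rod 7 (new)  [load 120/200]
  110 → stock rod 8 (new)  [load 110/200]
  75 → stock rod 7  [load 195/200]
  70 → stock rod 8  [load 180/200]
  45 → stock rod 4  [load 195/200]
8 stock rods opened.

8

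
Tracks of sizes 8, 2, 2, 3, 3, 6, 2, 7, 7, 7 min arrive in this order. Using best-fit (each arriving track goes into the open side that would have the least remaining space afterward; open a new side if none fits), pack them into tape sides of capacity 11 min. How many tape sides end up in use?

  8 → side 1 (new)  [load 8/11]
  2 → side 1  [load 10/11]
  2 → side 2 (new)  [load 2/11]
  3 → side 2  [load 5/11]
  3 → side 2  [load 8/11]
  6 → side 3 (new)  [load 6/11]
  2 → side 2  [load 10/11]
  7 → side 4 (new)  [load 7/11]
  7 → side 5 (new)  [load 7/11]
  7 → side 6 (new)  [load 7/11]
6 tape sides opened.

6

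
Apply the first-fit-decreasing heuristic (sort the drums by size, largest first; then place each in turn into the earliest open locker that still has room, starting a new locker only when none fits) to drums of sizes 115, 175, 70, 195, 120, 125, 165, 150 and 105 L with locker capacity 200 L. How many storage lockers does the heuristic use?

8

Sorted descending: 195, 175, 165, 150, 125, 120, 115, 105, 70.
  195 → locker 1 (new)  [load 195/200]
  175 → locker 2 (new)  [load 175/200]
  165 → locker 3 (new)  [load 165/200]
  150 → locker 4 (new)  [load 150/200]
  125 → locker 5 (new)  [load 125/200]
  120 → locker 6 (new)  [load 120/200]
  115 → locker 7 (new)  [load 115/200]
  105 → locker 8 (new)  [load 105/200]
  70 → locker 5  [load 195/200]
8 storage lockers opened.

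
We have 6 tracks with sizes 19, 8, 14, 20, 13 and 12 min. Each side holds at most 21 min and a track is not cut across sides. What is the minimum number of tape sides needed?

Total = 20 + 19 + 14 + 13 + 12 + 8 = 86 min.
Lower bound: ⌈86/21⌉ = 5 tape sides.
A packing using 5 tape sides:
  side 1: 20 = 20
  side 2: 19 = 19
  side 3: 14 = 14
  side 4: 13 + 8 = 21
  side 5: 12 = 12
This matches the lower bound, so 5 is optimal.

5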